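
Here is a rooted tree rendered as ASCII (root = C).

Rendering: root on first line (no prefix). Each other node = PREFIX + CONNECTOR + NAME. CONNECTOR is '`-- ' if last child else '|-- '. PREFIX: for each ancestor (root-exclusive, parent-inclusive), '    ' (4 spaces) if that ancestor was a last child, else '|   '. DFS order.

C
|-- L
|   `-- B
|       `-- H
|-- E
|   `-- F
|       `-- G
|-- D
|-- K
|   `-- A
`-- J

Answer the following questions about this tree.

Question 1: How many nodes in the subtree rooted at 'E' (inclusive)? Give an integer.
Answer: 3

Derivation:
Subtree rooted at E contains: E, F, G
Count = 3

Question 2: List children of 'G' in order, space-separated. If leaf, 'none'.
Node G's children (from adjacency): (leaf)

Answer: none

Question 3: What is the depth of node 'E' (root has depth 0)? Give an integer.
Answer: 1

Derivation:
Path from root to E: C -> E
Depth = number of edges = 1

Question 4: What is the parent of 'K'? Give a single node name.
Scan adjacency: K appears as child of C

Answer: C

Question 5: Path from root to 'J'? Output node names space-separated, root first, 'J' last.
Walk down from root: C -> J

Answer: C J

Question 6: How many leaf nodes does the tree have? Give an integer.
Leaves (nodes with no children): A, D, G, H, J

Answer: 5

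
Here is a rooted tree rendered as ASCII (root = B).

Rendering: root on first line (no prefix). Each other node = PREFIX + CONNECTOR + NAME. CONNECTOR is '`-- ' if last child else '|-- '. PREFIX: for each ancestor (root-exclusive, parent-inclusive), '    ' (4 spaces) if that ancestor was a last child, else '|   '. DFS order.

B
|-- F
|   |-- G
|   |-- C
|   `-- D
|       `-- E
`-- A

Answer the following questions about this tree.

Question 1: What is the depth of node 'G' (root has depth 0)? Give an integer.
Path from root to G: B -> F -> G
Depth = number of edges = 2

Answer: 2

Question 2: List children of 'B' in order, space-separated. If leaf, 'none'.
Answer: F A

Derivation:
Node B's children (from adjacency): F, A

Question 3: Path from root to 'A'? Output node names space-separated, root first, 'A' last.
Walk down from root: B -> A

Answer: B A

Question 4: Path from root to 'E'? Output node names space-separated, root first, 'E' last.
Answer: B F D E

Derivation:
Walk down from root: B -> F -> D -> E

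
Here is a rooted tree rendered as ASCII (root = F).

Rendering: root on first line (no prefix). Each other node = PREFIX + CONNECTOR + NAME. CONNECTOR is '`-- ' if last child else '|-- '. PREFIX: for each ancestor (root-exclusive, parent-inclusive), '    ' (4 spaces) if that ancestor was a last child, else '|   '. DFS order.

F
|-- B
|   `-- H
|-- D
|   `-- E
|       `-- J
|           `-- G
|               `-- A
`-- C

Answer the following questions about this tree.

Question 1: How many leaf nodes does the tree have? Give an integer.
Answer: 3

Derivation:
Leaves (nodes with no children): A, C, H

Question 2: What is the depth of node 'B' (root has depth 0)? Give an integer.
Path from root to B: F -> B
Depth = number of edges = 1

Answer: 1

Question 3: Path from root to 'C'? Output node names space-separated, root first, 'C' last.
Answer: F C

Derivation:
Walk down from root: F -> C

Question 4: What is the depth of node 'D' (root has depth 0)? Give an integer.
Answer: 1

Derivation:
Path from root to D: F -> D
Depth = number of edges = 1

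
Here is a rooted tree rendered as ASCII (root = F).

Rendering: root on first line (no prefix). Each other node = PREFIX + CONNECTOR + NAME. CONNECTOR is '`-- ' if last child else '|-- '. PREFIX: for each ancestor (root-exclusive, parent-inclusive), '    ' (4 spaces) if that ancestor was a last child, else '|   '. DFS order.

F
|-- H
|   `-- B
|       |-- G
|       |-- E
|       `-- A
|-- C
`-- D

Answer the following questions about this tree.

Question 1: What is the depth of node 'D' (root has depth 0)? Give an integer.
Answer: 1

Derivation:
Path from root to D: F -> D
Depth = number of edges = 1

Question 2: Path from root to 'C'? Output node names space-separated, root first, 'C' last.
Walk down from root: F -> C

Answer: F C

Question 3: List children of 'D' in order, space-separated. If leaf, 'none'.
Node D's children (from adjacency): (leaf)

Answer: none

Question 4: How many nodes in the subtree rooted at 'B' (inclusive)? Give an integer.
Subtree rooted at B contains: A, B, E, G
Count = 4

Answer: 4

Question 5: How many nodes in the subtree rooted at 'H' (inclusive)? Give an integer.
Answer: 5

Derivation:
Subtree rooted at H contains: A, B, E, G, H
Count = 5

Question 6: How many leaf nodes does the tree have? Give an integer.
Answer: 5

Derivation:
Leaves (nodes with no children): A, C, D, E, G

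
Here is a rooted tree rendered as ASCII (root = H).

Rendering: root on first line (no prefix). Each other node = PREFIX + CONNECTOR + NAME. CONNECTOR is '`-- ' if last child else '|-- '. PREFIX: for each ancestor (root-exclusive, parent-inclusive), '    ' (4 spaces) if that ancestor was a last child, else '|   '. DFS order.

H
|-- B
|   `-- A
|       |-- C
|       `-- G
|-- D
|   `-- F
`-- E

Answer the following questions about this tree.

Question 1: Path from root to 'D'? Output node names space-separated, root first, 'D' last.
Walk down from root: H -> D

Answer: H D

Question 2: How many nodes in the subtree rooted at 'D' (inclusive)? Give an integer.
Subtree rooted at D contains: D, F
Count = 2

Answer: 2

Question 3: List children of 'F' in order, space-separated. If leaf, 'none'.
Answer: none

Derivation:
Node F's children (from adjacency): (leaf)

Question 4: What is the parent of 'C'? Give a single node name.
Scan adjacency: C appears as child of A

Answer: A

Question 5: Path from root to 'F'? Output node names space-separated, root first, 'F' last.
Answer: H D F

Derivation:
Walk down from root: H -> D -> F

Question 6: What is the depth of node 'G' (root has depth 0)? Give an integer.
Path from root to G: H -> B -> A -> G
Depth = number of edges = 3

Answer: 3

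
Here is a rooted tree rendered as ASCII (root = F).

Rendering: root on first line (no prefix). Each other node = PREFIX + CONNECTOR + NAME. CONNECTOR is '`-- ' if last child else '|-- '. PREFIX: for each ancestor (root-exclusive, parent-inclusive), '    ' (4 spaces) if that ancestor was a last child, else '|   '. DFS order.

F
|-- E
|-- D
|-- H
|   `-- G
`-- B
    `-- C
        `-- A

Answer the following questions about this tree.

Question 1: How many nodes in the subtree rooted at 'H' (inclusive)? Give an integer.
Answer: 2

Derivation:
Subtree rooted at H contains: G, H
Count = 2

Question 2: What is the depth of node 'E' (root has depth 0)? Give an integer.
Answer: 1

Derivation:
Path from root to E: F -> E
Depth = number of edges = 1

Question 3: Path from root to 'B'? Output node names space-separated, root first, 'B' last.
Walk down from root: F -> B

Answer: F B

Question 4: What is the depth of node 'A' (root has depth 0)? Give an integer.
Answer: 3

Derivation:
Path from root to A: F -> B -> C -> A
Depth = number of edges = 3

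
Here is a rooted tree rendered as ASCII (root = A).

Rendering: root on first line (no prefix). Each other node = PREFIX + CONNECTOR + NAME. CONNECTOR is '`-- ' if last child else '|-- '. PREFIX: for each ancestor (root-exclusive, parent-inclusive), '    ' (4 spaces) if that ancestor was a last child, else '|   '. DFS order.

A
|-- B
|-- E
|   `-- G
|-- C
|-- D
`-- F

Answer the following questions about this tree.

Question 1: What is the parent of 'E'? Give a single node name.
Scan adjacency: E appears as child of A

Answer: A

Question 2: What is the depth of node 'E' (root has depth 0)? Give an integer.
Path from root to E: A -> E
Depth = number of edges = 1

Answer: 1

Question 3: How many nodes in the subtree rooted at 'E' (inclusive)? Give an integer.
Subtree rooted at E contains: E, G
Count = 2

Answer: 2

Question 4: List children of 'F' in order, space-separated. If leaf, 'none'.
Answer: none

Derivation:
Node F's children (from adjacency): (leaf)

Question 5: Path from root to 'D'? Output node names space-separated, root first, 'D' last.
Walk down from root: A -> D

Answer: A D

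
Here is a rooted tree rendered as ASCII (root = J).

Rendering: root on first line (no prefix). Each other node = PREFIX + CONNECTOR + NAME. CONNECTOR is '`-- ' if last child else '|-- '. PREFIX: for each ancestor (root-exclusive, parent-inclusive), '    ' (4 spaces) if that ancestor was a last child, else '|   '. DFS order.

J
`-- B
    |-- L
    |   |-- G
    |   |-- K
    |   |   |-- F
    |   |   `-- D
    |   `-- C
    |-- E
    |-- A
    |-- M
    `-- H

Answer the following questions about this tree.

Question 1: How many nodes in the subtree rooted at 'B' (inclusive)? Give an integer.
Answer: 11

Derivation:
Subtree rooted at B contains: A, B, C, D, E, F, G, H, K, L, M
Count = 11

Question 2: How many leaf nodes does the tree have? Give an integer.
Leaves (nodes with no children): A, C, D, E, F, G, H, M

Answer: 8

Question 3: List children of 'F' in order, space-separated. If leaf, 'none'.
Node F's children (from adjacency): (leaf)

Answer: none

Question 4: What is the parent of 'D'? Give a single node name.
Scan adjacency: D appears as child of K

Answer: K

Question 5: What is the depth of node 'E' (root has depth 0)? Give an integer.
Answer: 2

Derivation:
Path from root to E: J -> B -> E
Depth = number of edges = 2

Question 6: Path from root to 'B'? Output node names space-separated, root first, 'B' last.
Walk down from root: J -> B

Answer: J B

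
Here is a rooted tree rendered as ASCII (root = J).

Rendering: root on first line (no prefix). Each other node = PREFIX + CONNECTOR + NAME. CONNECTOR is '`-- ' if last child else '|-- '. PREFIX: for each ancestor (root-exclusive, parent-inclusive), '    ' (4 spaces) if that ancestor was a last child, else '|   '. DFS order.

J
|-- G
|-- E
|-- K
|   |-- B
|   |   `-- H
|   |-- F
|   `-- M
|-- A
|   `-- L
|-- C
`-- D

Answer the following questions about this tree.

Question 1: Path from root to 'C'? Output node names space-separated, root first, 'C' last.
Walk down from root: J -> C

Answer: J C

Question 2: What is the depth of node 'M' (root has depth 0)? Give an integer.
Answer: 2

Derivation:
Path from root to M: J -> K -> M
Depth = number of edges = 2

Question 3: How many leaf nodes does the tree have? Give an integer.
Answer: 8

Derivation:
Leaves (nodes with no children): C, D, E, F, G, H, L, M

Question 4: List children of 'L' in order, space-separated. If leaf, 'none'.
Answer: none

Derivation:
Node L's children (from adjacency): (leaf)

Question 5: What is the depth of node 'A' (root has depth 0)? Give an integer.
Path from root to A: J -> A
Depth = number of edges = 1

Answer: 1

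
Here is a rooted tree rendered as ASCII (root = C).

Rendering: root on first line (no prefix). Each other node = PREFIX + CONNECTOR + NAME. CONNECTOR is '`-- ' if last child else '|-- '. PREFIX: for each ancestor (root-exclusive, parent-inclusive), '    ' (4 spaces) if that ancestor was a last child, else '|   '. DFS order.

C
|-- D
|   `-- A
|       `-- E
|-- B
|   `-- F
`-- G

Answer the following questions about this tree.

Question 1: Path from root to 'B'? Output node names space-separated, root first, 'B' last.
Answer: C B

Derivation:
Walk down from root: C -> B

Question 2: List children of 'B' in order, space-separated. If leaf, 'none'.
Answer: F

Derivation:
Node B's children (from adjacency): F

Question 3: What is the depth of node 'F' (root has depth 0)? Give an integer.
Answer: 2

Derivation:
Path from root to F: C -> B -> F
Depth = number of edges = 2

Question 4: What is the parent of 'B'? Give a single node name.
Scan adjacency: B appears as child of C

Answer: C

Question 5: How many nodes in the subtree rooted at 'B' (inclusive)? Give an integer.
Answer: 2

Derivation:
Subtree rooted at B contains: B, F
Count = 2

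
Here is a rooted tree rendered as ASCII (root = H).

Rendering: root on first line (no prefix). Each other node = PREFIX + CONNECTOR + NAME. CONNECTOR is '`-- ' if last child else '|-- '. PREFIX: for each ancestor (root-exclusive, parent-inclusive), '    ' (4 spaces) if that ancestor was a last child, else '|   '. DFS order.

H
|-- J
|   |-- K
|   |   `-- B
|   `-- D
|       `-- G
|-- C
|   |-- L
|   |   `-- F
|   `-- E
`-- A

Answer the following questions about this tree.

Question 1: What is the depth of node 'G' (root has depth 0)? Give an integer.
Path from root to G: H -> J -> D -> G
Depth = number of edges = 3

Answer: 3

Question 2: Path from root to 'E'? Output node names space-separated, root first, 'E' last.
Walk down from root: H -> C -> E

Answer: H C E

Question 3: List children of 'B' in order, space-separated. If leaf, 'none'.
Answer: none

Derivation:
Node B's children (from adjacency): (leaf)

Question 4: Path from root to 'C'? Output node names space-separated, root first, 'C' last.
Walk down from root: H -> C

Answer: H C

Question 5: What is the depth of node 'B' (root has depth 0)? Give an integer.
Answer: 3

Derivation:
Path from root to B: H -> J -> K -> B
Depth = number of edges = 3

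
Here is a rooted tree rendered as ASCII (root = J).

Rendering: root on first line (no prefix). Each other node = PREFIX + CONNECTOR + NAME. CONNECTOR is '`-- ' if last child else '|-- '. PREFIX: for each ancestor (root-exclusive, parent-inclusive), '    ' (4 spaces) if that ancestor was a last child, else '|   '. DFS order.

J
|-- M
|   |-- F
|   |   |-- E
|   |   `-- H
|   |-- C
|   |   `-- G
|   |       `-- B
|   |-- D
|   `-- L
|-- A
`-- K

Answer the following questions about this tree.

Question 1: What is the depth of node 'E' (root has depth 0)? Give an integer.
Path from root to E: J -> M -> F -> E
Depth = number of edges = 3

Answer: 3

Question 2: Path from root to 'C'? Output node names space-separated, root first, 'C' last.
Walk down from root: J -> M -> C

Answer: J M C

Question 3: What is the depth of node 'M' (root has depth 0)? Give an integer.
Answer: 1

Derivation:
Path from root to M: J -> M
Depth = number of edges = 1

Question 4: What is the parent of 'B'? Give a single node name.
Answer: G

Derivation:
Scan adjacency: B appears as child of G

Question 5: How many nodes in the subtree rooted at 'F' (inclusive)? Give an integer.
Answer: 3

Derivation:
Subtree rooted at F contains: E, F, H
Count = 3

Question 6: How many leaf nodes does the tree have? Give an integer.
Answer: 7

Derivation:
Leaves (nodes with no children): A, B, D, E, H, K, L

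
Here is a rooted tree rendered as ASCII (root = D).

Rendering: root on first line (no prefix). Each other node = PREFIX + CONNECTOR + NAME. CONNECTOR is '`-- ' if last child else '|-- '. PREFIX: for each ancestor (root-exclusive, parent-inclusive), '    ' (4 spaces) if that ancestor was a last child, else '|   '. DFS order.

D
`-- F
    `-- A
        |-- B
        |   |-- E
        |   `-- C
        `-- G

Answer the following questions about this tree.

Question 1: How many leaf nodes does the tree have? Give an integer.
Leaves (nodes with no children): C, E, G

Answer: 3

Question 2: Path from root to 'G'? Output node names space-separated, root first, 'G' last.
Answer: D F A G

Derivation:
Walk down from root: D -> F -> A -> G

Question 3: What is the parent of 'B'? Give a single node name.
Answer: A

Derivation:
Scan adjacency: B appears as child of A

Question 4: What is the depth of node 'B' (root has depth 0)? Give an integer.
Path from root to B: D -> F -> A -> B
Depth = number of edges = 3

Answer: 3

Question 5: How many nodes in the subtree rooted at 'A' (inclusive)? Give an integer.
Answer: 5

Derivation:
Subtree rooted at A contains: A, B, C, E, G
Count = 5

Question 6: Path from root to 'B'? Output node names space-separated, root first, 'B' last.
Walk down from root: D -> F -> A -> B

Answer: D F A B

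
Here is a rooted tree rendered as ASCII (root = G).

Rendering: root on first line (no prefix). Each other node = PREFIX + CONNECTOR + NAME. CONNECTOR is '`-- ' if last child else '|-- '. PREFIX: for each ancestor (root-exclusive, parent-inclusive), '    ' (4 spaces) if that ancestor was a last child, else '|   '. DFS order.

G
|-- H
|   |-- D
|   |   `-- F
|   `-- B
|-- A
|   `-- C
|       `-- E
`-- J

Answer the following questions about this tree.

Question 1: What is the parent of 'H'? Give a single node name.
Answer: G

Derivation:
Scan adjacency: H appears as child of G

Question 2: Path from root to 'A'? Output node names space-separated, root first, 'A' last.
Answer: G A

Derivation:
Walk down from root: G -> A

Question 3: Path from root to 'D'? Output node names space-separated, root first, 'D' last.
Walk down from root: G -> H -> D

Answer: G H D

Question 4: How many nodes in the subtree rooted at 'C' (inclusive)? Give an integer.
Answer: 2

Derivation:
Subtree rooted at C contains: C, E
Count = 2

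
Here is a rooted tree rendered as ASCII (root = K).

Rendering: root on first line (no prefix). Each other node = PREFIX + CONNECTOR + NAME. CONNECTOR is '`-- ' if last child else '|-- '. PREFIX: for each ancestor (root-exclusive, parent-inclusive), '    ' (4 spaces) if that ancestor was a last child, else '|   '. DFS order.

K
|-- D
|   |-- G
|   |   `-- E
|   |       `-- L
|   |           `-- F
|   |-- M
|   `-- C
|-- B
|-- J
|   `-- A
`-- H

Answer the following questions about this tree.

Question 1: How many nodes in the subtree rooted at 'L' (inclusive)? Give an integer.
Answer: 2

Derivation:
Subtree rooted at L contains: F, L
Count = 2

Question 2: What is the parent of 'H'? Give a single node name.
Scan adjacency: H appears as child of K

Answer: K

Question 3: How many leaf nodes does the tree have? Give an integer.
Leaves (nodes with no children): A, B, C, F, H, M

Answer: 6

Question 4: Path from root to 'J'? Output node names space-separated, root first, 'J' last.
Walk down from root: K -> J

Answer: K J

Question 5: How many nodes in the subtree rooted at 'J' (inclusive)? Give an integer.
Subtree rooted at J contains: A, J
Count = 2

Answer: 2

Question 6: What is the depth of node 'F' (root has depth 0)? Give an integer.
Answer: 5

Derivation:
Path from root to F: K -> D -> G -> E -> L -> F
Depth = number of edges = 5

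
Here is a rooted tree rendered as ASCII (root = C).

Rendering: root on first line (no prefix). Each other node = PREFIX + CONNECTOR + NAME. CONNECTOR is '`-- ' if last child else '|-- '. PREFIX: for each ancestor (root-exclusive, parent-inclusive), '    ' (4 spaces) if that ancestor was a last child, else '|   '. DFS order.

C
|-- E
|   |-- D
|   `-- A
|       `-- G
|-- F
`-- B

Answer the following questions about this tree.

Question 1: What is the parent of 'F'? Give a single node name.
Scan adjacency: F appears as child of C

Answer: C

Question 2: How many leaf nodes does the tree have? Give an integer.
Answer: 4

Derivation:
Leaves (nodes with no children): B, D, F, G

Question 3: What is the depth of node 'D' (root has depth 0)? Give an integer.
Answer: 2

Derivation:
Path from root to D: C -> E -> D
Depth = number of edges = 2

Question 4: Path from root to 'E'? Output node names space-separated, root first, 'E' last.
Walk down from root: C -> E

Answer: C E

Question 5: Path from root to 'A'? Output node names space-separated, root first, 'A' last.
Walk down from root: C -> E -> A

Answer: C E A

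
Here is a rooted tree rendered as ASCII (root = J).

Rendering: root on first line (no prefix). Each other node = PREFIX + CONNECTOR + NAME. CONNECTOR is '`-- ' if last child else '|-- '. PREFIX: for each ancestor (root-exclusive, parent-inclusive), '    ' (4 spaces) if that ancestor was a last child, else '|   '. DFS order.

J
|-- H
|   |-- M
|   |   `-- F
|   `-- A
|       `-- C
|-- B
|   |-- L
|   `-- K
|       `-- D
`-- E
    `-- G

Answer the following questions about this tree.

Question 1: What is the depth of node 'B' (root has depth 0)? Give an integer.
Answer: 1

Derivation:
Path from root to B: J -> B
Depth = number of edges = 1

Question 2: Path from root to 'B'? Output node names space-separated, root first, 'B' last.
Walk down from root: J -> B

Answer: J B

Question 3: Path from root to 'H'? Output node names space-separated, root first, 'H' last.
Answer: J H

Derivation:
Walk down from root: J -> H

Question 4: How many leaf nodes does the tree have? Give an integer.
Leaves (nodes with no children): C, D, F, G, L

Answer: 5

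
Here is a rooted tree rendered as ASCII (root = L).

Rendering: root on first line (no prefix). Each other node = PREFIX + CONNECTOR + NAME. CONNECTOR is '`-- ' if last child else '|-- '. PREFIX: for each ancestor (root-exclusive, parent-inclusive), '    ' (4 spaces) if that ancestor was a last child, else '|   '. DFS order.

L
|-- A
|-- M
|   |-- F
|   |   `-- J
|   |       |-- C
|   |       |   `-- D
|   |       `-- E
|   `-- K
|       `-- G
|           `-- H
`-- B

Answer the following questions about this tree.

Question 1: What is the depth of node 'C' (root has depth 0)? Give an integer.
Answer: 4

Derivation:
Path from root to C: L -> M -> F -> J -> C
Depth = number of edges = 4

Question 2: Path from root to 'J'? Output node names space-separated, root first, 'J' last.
Walk down from root: L -> M -> F -> J

Answer: L M F J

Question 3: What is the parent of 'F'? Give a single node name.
Scan adjacency: F appears as child of M

Answer: M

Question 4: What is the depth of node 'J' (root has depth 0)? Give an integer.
Answer: 3

Derivation:
Path from root to J: L -> M -> F -> J
Depth = number of edges = 3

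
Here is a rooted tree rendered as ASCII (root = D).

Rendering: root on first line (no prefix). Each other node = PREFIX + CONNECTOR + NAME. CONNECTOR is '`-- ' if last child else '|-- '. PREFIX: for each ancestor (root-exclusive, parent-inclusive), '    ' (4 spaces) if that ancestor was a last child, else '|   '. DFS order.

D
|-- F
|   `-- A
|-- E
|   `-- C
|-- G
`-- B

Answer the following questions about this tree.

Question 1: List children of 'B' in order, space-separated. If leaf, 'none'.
Node B's children (from adjacency): (leaf)

Answer: none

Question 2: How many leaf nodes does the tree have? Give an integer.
Answer: 4

Derivation:
Leaves (nodes with no children): A, B, C, G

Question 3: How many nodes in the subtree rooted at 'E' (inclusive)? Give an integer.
Subtree rooted at E contains: C, E
Count = 2

Answer: 2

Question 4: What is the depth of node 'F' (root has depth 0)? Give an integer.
Path from root to F: D -> F
Depth = number of edges = 1

Answer: 1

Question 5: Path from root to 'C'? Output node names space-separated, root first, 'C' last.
Answer: D E C

Derivation:
Walk down from root: D -> E -> C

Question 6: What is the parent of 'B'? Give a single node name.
Scan adjacency: B appears as child of D

Answer: D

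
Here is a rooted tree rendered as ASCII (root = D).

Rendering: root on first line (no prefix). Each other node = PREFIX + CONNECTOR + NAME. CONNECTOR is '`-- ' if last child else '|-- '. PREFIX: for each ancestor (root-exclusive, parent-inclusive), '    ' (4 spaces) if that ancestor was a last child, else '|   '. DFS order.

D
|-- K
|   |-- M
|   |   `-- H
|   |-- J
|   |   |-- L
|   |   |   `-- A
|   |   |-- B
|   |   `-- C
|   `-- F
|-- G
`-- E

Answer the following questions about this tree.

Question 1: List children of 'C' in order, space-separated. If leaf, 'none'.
Answer: none

Derivation:
Node C's children (from adjacency): (leaf)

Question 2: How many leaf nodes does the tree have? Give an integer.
Leaves (nodes with no children): A, B, C, E, F, G, H

Answer: 7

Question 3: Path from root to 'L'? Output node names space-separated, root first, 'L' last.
Answer: D K J L

Derivation:
Walk down from root: D -> K -> J -> L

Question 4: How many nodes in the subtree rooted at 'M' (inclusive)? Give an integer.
Subtree rooted at M contains: H, M
Count = 2

Answer: 2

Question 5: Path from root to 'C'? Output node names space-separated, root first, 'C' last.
Walk down from root: D -> K -> J -> C

Answer: D K J C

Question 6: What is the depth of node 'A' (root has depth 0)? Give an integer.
Answer: 4

Derivation:
Path from root to A: D -> K -> J -> L -> A
Depth = number of edges = 4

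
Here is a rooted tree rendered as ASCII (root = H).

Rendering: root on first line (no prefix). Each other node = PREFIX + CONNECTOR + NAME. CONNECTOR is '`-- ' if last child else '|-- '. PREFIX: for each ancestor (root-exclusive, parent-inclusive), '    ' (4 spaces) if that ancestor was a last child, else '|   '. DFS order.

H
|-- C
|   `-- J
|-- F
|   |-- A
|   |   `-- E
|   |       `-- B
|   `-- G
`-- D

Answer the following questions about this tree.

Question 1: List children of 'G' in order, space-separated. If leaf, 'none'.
Node G's children (from adjacency): (leaf)

Answer: none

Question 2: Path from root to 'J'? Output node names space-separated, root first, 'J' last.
Answer: H C J

Derivation:
Walk down from root: H -> C -> J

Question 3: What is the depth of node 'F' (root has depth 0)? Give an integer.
Path from root to F: H -> F
Depth = number of edges = 1

Answer: 1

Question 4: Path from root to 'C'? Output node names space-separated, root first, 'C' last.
Walk down from root: H -> C

Answer: H C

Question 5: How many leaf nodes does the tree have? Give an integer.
Leaves (nodes with no children): B, D, G, J

Answer: 4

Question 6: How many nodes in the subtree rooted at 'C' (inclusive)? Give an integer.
Answer: 2

Derivation:
Subtree rooted at C contains: C, J
Count = 2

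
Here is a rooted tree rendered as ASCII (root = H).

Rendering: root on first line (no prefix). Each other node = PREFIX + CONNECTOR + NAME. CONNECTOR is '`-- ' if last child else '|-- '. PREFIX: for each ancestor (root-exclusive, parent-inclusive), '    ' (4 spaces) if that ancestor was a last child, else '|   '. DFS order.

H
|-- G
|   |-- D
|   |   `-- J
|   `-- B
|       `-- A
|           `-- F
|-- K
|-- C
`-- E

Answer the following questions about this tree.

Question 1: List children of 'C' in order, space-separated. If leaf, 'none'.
Node C's children (from adjacency): (leaf)

Answer: none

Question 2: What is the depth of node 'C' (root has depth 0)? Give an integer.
Answer: 1

Derivation:
Path from root to C: H -> C
Depth = number of edges = 1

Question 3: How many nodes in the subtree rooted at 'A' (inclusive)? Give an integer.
Subtree rooted at A contains: A, F
Count = 2

Answer: 2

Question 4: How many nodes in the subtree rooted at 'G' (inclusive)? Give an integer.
Subtree rooted at G contains: A, B, D, F, G, J
Count = 6

Answer: 6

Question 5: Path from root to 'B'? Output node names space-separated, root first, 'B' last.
Walk down from root: H -> G -> B

Answer: H G B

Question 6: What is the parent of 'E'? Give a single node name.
Scan adjacency: E appears as child of H

Answer: H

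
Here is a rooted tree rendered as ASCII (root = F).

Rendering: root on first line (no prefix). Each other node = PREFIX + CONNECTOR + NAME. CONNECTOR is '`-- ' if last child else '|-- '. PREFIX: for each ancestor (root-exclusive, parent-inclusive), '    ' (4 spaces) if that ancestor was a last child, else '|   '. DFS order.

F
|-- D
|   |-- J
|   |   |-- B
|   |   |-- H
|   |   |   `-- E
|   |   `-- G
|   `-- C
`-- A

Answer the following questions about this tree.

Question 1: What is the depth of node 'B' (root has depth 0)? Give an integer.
Answer: 3

Derivation:
Path from root to B: F -> D -> J -> B
Depth = number of edges = 3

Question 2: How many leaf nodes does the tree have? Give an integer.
Leaves (nodes with no children): A, B, C, E, G

Answer: 5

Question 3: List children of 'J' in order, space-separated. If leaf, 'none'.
Node J's children (from adjacency): B, H, G

Answer: B H G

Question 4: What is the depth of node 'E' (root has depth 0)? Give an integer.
Answer: 4

Derivation:
Path from root to E: F -> D -> J -> H -> E
Depth = number of edges = 4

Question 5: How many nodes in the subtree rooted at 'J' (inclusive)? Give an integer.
Subtree rooted at J contains: B, E, G, H, J
Count = 5

Answer: 5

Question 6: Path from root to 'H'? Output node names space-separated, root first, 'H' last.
Walk down from root: F -> D -> J -> H

Answer: F D J H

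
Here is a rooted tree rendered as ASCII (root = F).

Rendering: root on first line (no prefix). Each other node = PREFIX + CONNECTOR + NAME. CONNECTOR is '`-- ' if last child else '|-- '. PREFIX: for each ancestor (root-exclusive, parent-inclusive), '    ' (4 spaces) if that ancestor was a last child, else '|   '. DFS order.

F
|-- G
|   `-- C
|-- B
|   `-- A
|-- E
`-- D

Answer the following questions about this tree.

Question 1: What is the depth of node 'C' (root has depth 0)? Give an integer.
Answer: 2

Derivation:
Path from root to C: F -> G -> C
Depth = number of edges = 2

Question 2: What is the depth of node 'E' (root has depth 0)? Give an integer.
Path from root to E: F -> E
Depth = number of edges = 1

Answer: 1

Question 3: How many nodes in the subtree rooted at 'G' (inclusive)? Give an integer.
Answer: 2

Derivation:
Subtree rooted at G contains: C, G
Count = 2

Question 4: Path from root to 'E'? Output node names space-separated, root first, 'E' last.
Answer: F E

Derivation:
Walk down from root: F -> E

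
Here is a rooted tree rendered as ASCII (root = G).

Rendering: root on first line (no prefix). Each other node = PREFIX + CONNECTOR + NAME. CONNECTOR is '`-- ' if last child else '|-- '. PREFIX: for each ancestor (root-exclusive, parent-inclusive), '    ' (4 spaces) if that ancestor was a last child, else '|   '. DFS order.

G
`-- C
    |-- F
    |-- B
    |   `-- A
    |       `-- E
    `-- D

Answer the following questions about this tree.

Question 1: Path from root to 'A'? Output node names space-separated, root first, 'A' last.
Answer: G C B A

Derivation:
Walk down from root: G -> C -> B -> A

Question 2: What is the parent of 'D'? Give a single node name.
Scan adjacency: D appears as child of C

Answer: C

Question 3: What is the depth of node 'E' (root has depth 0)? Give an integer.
Path from root to E: G -> C -> B -> A -> E
Depth = number of edges = 4

Answer: 4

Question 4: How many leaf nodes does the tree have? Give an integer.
Answer: 3

Derivation:
Leaves (nodes with no children): D, E, F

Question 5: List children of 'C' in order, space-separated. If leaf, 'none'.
Node C's children (from adjacency): F, B, D

Answer: F B D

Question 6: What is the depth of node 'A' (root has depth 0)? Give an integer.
Answer: 3

Derivation:
Path from root to A: G -> C -> B -> A
Depth = number of edges = 3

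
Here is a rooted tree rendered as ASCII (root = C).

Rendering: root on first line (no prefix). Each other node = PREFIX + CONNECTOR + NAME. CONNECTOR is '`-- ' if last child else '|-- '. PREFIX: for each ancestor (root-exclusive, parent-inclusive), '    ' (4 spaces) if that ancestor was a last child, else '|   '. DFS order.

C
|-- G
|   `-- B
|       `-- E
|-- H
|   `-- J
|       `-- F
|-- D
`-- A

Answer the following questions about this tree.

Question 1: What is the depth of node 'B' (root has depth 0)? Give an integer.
Answer: 2

Derivation:
Path from root to B: C -> G -> B
Depth = number of edges = 2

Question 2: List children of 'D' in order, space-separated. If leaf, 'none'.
Answer: none

Derivation:
Node D's children (from adjacency): (leaf)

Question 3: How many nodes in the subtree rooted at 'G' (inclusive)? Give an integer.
Answer: 3

Derivation:
Subtree rooted at G contains: B, E, G
Count = 3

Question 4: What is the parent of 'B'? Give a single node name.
Scan adjacency: B appears as child of G

Answer: G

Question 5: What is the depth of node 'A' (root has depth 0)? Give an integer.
Answer: 1

Derivation:
Path from root to A: C -> A
Depth = number of edges = 1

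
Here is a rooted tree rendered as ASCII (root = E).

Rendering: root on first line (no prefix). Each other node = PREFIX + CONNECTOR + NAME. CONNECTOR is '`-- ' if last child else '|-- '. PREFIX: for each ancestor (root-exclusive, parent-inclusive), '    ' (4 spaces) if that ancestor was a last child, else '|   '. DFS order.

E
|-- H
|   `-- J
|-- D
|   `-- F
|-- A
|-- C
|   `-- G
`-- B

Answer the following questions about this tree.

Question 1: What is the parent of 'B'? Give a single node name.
Scan adjacency: B appears as child of E

Answer: E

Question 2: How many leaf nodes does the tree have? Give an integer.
Answer: 5

Derivation:
Leaves (nodes with no children): A, B, F, G, J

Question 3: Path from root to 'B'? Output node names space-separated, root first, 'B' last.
Answer: E B

Derivation:
Walk down from root: E -> B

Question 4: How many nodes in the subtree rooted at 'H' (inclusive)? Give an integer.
Answer: 2

Derivation:
Subtree rooted at H contains: H, J
Count = 2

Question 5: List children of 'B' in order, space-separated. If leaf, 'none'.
Node B's children (from adjacency): (leaf)

Answer: none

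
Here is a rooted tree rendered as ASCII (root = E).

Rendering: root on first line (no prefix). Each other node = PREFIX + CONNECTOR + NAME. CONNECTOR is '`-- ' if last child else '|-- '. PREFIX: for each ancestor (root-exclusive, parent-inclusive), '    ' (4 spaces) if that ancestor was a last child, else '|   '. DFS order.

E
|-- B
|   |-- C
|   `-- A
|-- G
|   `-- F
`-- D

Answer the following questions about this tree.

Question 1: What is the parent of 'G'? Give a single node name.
Answer: E

Derivation:
Scan adjacency: G appears as child of E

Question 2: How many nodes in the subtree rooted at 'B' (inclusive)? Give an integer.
Answer: 3

Derivation:
Subtree rooted at B contains: A, B, C
Count = 3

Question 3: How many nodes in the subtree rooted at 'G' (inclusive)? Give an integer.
Subtree rooted at G contains: F, G
Count = 2

Answer: 2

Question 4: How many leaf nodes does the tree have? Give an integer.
Leaves (nodes with no children): A, C, D, F

Answer: 4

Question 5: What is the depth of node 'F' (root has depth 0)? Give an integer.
Answer: 2

Derivation:
Path from root to F: E -> G -> F
Depth = number of edges = 2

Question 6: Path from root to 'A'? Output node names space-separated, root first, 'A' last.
Answer: E B A

Derivation:
Walk down from root: E -> B -> A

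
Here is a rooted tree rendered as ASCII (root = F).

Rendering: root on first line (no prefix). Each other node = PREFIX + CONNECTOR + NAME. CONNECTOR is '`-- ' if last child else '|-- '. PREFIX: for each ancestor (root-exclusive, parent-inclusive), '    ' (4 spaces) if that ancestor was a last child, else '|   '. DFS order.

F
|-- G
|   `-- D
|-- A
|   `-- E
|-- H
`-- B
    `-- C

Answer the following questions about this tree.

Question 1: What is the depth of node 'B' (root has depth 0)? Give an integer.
Answer: 1

Derivation:
Path from root to B: F -> B
Depth = number of edges = 1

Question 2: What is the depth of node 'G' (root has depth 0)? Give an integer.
Answer: 1

Derivation:
Path from root to G: F -> G
Depth = number of edges = 1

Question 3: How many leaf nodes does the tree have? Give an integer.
Answer: 4

Derivation:
Leaves (nodes with no children): C, D, E, H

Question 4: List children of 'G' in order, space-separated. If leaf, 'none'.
Node G's children (from adjacency): D

Answer: D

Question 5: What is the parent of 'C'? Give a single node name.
Answer: B

Derivation:
Scan adjacency: C appears as child of B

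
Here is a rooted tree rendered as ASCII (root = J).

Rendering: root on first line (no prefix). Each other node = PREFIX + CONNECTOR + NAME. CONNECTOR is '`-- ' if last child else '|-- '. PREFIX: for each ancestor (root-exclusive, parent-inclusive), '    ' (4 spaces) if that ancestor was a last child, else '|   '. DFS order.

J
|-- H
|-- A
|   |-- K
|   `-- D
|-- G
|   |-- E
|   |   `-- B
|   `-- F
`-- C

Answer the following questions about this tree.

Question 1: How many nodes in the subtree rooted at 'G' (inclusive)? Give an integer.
Subtree rooted at G contains: B, E, F, G
Count = 4

Answer: 4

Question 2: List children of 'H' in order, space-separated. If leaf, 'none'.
Answer: none

Derivation:
Node H's children (from adjacency): (leaf)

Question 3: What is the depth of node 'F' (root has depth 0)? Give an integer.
Answer: 2

Derivation:
Path from root to F: J -> G -> F
Depth = number of edges = 2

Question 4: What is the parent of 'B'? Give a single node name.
Answer: E

Derivation:
Scan adjacency: B appears as child of E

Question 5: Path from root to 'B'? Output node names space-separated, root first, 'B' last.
Answer: J G E B

Derivation:
Walk down from root: J -> G -> E -> B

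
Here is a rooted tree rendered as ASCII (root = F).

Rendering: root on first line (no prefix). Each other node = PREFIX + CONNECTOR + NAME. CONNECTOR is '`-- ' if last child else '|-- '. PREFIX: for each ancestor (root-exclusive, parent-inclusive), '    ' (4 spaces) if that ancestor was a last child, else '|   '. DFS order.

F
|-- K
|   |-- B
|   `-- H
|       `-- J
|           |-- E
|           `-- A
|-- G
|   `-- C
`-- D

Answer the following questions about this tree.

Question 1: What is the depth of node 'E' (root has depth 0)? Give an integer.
Answer: 4

Derivation:
Path from root to E: F -> K -> H -> J -> E
Depth = number of edges = 4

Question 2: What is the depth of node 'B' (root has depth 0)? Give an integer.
Answer: 2

Derivation:
Path from root to B: F -> K -> B
Depth = number of edges = 2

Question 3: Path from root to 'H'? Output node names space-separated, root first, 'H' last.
Walk down from root: F -> K -> H

Answer: F K H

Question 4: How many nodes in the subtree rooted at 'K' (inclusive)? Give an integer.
Answer: 6

Derivation:
Subtree rooted at K contains: A, B, E, H, J, K
Count = 6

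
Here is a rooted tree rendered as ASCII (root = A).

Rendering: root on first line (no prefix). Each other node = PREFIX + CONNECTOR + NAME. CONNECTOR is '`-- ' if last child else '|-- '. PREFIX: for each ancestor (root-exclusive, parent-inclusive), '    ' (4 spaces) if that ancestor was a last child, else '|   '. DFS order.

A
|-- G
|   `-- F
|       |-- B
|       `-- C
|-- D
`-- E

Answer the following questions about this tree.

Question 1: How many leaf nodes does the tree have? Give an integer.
Leaves (nodes with no children): B, C, D, E

Answer: 4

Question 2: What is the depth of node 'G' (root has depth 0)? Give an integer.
Answer: 1

Derivation:
Path from root to G: A -> G
Depth = number of edges = 1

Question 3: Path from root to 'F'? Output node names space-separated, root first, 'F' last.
Answer: A G F

Derivation:
Walk down from root: A -> G -> F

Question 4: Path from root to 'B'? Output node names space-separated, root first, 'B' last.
Answer: A G F B

Derivation:
Walk down from root: A -> G -> F -> B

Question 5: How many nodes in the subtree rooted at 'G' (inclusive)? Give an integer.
Answer: 4

Derivation:
Subtree rooted at G contains: B, C, F, G
Count = 4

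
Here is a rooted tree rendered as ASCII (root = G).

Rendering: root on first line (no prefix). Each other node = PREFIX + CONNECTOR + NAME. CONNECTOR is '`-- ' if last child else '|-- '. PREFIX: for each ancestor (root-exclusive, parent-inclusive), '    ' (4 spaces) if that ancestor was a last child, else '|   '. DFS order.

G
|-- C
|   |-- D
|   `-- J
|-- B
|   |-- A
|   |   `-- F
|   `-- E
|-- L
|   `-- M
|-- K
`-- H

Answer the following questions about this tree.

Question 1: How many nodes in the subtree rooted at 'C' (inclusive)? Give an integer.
Answer: 3

Derivation:
Subtree rooted at C contains: C, D, J
Count = 3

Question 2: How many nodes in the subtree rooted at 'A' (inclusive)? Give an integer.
Subtree rooted at A contains: A, F
Count = 2

Answer: 2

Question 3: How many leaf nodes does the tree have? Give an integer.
Answer: 7

Derivation:
Leaves (nodes with no children): D, E, F, H, J, K, M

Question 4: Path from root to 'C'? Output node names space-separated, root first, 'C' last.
Walk down from root: G -> C

Answer: G C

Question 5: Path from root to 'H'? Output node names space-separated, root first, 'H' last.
Answer: G H

Derivation:
Walk down from root: G -> H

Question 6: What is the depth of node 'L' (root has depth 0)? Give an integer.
Answer: 1

Derivation:
Path from root to L: G -> L
Depth = number of edges = 1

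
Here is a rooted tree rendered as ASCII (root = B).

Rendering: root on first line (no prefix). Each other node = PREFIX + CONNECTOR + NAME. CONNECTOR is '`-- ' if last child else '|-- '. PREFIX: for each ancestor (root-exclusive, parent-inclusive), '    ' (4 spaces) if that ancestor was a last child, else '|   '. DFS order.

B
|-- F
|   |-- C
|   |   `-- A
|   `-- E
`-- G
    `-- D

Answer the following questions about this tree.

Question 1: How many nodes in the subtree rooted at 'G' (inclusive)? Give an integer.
Subtree rooted at G contains: D, G
Count = 2

Answer: 2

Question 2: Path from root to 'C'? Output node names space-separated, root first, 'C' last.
Answer: B F C

Derivation:
Walk down from root: B -> F -> C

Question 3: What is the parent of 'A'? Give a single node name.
Answer: C

Derivation:
Scan adjacency: A appears as child of C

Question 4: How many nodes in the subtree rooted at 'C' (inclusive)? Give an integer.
Subtree rooted at C contains: A, C
Count = 2

Answer: 2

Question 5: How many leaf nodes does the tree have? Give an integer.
Answer: 3

Derivation:
Leaves (nodes with no children): A, D, E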